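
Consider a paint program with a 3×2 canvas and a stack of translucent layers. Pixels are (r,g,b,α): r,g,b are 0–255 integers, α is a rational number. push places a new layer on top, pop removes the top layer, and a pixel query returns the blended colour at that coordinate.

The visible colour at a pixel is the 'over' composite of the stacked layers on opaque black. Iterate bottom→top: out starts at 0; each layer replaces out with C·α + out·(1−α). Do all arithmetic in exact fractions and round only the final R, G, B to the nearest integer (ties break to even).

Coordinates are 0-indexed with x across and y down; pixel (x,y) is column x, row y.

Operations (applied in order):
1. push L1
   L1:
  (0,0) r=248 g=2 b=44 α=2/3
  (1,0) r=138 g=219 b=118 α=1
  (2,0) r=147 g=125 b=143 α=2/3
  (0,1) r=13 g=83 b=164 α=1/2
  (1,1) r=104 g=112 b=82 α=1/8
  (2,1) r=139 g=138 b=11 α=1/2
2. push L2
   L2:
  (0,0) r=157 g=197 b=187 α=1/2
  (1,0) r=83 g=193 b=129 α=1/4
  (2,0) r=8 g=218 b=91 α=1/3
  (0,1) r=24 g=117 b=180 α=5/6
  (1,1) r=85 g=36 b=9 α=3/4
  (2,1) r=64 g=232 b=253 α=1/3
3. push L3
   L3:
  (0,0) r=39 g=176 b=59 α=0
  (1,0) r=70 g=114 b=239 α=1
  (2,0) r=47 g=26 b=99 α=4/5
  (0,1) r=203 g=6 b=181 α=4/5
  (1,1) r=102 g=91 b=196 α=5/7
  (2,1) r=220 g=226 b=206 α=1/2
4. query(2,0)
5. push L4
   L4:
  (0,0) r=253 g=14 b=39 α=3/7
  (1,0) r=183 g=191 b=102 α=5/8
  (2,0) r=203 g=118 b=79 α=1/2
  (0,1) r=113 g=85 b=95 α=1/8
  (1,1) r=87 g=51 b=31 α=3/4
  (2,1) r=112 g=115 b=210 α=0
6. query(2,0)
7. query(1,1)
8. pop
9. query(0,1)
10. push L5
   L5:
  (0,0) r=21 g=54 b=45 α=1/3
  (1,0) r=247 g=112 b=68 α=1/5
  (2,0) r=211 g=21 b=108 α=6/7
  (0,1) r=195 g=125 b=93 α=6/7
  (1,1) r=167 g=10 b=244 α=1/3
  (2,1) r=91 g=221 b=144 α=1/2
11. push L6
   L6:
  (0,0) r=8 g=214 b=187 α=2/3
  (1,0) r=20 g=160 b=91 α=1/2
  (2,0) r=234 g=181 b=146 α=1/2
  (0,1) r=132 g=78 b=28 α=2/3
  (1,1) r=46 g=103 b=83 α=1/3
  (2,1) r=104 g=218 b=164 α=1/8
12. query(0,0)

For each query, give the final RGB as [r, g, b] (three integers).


query (2,0) [L1,L2,L3] — begin 0,0,0
L1 α=2/3: [98, 250/3, 286/3]
L2 α=1/3: [68, 1154/9, 845/9]
L3 α=4/5: [256/5, 418/9, 4409/45]
= [51, 46, 98]

(2,0) stack=L1,L2,L3,L4; from [0,0,0]:
+L1 (α=2/3) → [98, 250/3, 286/3]
+L2 (α=1/3) → [68, 1154/9, 845/9]
+L3 (α=4/5) → [256/5, 418/9, 4409/45]
+L4 (α=1/2) → [1271/10, 740/9, 3982/45]
→ [127, 82, 88]

query (1,1) [L1,L2,L3,L4] — begin 0,0,0
after L1 α=1/8: [13, 14, 41/4]
after L2 α=3/4: [67, 61/2, 149/16]
after L3 α=5/7: [92, 516/7, 7989/56]
after L4 α=3/4: [353/4, 1587/28, 13197/224]
→ [88, 57, 59]

at x=0,y=1 over L1,L2,L3:
L1 α=1/2: [13/2, 83/2, 82]
L2 α=5/6: [253/12, 1253/12, 491/3]
L3 α=4/5: [9997/60, 1541/60, 2663/15]
rounded: [167, 26, 178]

query (0,0) [L1,L2,L3,L5,L6] — begin 0,0,0
L1 α=2/3: [496/3, 4/3, 88/3]
L2 α=1/2: [967/6, 595/6, 649/6]
L3 α=0: [967/6, 595/6, 649/6]
L5 α=1/3: [1030/9, 757/9, 784/9]
L6 α=2/3: [1174/27, 4609/27, 4150/27]
→ [43, 171, 154]


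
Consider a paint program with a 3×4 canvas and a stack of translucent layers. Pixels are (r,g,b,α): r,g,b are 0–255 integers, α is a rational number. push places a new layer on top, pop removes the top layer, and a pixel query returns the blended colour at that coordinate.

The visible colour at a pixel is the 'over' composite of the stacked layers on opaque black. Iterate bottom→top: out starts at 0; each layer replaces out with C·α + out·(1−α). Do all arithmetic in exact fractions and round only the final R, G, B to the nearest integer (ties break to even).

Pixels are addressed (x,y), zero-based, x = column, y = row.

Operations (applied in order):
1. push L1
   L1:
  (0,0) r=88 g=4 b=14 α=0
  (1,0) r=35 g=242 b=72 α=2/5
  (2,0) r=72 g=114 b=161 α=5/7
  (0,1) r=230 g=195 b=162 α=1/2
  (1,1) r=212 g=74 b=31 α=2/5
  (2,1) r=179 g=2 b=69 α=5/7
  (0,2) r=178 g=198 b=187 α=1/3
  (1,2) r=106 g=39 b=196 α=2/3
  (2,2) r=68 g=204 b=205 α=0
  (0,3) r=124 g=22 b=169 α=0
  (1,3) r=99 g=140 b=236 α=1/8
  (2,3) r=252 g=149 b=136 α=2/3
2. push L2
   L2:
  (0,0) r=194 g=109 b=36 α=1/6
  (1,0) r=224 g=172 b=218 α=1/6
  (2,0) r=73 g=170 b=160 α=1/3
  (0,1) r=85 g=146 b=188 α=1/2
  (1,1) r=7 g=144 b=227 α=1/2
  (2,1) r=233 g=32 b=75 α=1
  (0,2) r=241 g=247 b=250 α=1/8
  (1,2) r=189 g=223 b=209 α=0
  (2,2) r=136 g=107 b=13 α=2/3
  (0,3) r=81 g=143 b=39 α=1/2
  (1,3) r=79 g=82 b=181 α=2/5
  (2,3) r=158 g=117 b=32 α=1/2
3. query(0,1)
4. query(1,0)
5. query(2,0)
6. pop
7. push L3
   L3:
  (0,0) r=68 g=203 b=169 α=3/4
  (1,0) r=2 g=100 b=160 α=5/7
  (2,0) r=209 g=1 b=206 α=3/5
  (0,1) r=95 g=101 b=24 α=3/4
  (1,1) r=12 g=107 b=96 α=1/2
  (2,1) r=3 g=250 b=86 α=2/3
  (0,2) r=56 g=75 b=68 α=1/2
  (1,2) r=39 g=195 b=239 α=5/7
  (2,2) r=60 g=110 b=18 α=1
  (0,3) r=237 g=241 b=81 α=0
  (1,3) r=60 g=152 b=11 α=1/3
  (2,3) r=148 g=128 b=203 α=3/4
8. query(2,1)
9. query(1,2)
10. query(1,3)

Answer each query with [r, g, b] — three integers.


(0,1) stack=L1,L2; from [0,0,0]:
L1 α=1/2: [115, 195/2, 81]
L2 α=1/2: [100, 487/4, 269/2]
= [100, 122, 134]

(1,0) stack=L1,L2; from [0,0,0]:
+L1 (α=2/5) → [14, 484/5, 144/5]
+L2 (α=1/6) → [49, 328/3, 181/3]
= [49, 109, 60]

query (2,0) [L1,L2] — begin 0,0,0
+L1 (α=5/7) → [360/7, 570/7, 115]
+L2 (α=1/3) → [1231/21, 2330/21, 130]
rounded: [59, 111, 130]

at x=2,y=1 over L1,L3:
after L1 α=5/7: [895/7, 10/7, 345/7]
after L3 α=2/3: [937/21, 1170/7, 1549/21]
→ [45, 167, 74]

query (1,2) [L1,L3] — begin 0,0,0
after L1 α=2/3: [212/3, 26, 392/3]
after L3 α=5/7: [1009/21, 1027/7, 4369/21]
rounded: [48, 147, 208]

query (1,3) [L1,L3] — begin 0,0,0
L1 α=1/8: [99/8, 35/2, 59/2]
L3 α=1/3: [113/4, 187/3, 70/3]
→ [28, 62, 23]


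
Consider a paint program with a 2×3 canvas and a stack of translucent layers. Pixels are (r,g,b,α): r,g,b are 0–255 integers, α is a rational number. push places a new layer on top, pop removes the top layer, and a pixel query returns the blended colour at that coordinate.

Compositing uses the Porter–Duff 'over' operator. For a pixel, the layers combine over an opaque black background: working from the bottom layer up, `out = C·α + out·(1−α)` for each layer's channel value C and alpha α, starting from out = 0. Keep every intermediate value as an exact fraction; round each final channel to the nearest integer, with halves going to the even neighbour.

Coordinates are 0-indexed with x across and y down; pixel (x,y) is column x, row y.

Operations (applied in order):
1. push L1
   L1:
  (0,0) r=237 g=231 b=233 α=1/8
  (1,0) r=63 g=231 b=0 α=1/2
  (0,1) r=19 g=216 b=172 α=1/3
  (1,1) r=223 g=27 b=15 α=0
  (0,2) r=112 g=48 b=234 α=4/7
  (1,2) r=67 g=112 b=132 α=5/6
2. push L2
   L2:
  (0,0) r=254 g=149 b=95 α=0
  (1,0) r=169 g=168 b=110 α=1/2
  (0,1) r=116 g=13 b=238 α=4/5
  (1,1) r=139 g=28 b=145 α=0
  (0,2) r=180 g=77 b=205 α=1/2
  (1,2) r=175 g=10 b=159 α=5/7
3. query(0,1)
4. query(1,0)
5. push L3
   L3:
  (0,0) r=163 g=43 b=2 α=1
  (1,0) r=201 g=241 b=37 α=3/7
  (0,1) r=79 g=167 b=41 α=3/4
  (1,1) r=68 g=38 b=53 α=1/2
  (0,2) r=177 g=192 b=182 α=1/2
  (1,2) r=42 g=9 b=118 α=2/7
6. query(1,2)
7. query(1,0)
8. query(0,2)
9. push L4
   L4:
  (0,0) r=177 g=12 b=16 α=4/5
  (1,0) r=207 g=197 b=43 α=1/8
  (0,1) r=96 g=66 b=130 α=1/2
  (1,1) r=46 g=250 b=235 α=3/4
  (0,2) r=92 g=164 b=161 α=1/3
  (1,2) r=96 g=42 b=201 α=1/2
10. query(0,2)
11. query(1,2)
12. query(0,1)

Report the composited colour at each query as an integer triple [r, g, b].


at x=0,y=1 over L1,L2:
after L1 α=1/3: [19/3, 72, 172/3]
after L2 α=4/5: [1411/15, 124/5, 3028/15]
= [94, 25, 202]

at x=1,y=0 over L1,L2:
+L1 (α=1/2) → [63/2, 231/2, 0]
+L2 (α=1/2) → [401/4, 567/4, 55]
→ [100, 142, 55]

(1,2) stack=L1,L2,L3; from [0,0,0]:
after L1 α=5/6: [335/6, 280/3, 110]
after L2 α=5/7: [2960/21, 710/21, 145]
after L3 α=2/7: [16564/147, 3928/147, 961/7]
rounded: [113, 27, 137]

query (1,0) [L1,L2,L3] — begin 0,0,0
+L1 (α=1/2) → [63/2, 231/2, 0]
+L2 (α=1/2) → [401/4, 567/4, 55]
+L3 (α=3/7) → [1004/7, 1290/7, 331/7]
= [143, 184, 47]

at x=0,y=2 over L1,L2,L3:
L1 α=4/7: [64, 192/7, 936/7]
L2 α=1/2: [122, 731/14, 2371/14]
L3 α=1/2: [299/2, 3419/28, 4919/28]
rounded: [150, 122, 176]

at x=0,y=2 over L1,L2,L3,L4:
+L1 (α=4/7) → [64, 192/7, 936/7]
+L2 (α=1/2) → [122, 731/14, 2371/14]
+L3 (α=1/2) → [299/2, 3419/28, 4919/28]
+L4 (α=1/3) → [391/3, 1905/14, 2391/14]
= [130, 136, 171]

at x=1,y=2 over L1,L2,L3,L4:
L1 α=5/6: [335/6, 280/3, 110]
L2 α=5/7: [2960/21, 710/21, 145]
L3 α=2/7: [16564/147, 3928/147, 961/7]
L4 α=1/2: [15338/147, 5051/147, 1184/7]
→ [104, 34, 169]

at x=0,y=1 over L1,L2,L3,L4:
+L1 (α=1/3) → [19/3, 72, 172/3]
+L2 (α=4/5) → [1411/15, 124/5, 3028/15]
+L3 (α=3/4) → [2483/30, 2629/20, 4873/60]
+L4 (α=1/2) → [5363/60, 3949/40, 12673/120]
= [89, 99, 106]


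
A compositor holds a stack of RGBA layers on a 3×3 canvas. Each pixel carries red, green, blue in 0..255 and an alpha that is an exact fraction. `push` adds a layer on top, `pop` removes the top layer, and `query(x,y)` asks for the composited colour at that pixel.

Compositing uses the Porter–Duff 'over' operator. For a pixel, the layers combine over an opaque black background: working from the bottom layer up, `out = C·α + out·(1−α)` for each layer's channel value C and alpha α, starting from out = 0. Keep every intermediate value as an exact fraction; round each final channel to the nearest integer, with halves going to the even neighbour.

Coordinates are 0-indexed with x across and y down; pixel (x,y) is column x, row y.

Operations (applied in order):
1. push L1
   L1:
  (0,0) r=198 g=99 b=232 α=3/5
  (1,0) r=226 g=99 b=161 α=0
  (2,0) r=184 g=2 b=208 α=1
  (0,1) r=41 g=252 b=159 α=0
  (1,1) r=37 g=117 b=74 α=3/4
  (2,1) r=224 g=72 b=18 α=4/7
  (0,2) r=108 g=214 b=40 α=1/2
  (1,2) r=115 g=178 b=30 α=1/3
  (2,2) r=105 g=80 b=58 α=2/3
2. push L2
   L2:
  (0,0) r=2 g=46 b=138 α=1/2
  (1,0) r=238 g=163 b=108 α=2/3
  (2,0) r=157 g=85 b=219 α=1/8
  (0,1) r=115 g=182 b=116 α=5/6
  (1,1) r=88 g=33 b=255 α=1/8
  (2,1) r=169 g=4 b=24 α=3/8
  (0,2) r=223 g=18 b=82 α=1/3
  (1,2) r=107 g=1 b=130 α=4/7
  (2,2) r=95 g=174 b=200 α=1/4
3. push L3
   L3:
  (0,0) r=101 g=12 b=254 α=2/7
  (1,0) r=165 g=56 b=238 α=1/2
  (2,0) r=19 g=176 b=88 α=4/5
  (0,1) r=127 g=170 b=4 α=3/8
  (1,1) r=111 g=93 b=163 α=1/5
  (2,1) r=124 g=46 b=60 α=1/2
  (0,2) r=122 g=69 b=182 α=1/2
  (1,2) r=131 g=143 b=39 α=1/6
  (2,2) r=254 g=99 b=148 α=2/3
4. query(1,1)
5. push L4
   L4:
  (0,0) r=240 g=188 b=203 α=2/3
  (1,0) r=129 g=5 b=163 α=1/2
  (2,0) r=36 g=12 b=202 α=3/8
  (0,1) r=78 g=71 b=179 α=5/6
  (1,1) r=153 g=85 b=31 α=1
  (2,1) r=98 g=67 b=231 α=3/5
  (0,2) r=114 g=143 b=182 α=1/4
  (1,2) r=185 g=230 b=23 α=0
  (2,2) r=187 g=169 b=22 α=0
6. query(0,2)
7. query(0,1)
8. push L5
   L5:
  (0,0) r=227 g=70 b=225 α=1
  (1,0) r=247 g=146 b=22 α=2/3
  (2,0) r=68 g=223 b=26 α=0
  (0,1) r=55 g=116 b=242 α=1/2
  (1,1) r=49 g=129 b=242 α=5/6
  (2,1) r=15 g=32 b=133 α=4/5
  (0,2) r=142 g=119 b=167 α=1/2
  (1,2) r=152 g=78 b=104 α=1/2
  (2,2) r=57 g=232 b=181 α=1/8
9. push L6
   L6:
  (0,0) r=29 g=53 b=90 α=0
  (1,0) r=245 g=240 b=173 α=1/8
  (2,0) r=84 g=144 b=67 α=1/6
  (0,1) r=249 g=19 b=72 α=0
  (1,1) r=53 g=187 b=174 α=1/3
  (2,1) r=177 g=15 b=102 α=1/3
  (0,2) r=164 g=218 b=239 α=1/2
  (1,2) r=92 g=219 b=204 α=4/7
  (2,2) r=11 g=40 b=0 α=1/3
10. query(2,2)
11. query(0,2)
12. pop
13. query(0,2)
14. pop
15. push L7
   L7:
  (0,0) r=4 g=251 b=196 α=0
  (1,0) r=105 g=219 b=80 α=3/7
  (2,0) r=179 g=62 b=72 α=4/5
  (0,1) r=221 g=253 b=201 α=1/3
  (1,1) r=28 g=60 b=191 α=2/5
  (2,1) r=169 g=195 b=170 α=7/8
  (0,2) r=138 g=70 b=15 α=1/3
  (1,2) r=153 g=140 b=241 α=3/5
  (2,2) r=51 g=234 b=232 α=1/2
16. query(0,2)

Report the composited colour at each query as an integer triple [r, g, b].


query (1,1) [L1,L2,L3] — begin 0,0,0
+L1 (α=3/4) → [111/4, 351/4, 111/2]
+L2 (α=1/8) → [1129/32, 2589/32, 1287/16]
+L3 (α=1/5) → [2017/40, 3333/40, 1939/20]
→ [50, 83, 97]

at x=0,y=2 over L1,L2,L3,L4:
L1 α=1/2: [54, 107, 20]
L2 α=1/3: [331/3, 232/3, 122/3]
L3 α=1/2: [697/6, 439/6, 334/3]
L4 α=1/4: [925/8, 725/8, 129]
→ [116, 91, 129]

at x=0,y=1 over L1,L2,L3,L4:
after L1 α=0: [0, 0, 0]
after L2 α=5/6: [575/6, 455/3, 290/3]
after L3 α=3/8: [5161/48, 3805/24, 743/12]
after L4 α=5/6: [23881/288, 12325/144, 11483/72]
→ [83, 86, 159]

(2,2) stack=L1,L2,L3,L4,L5,L6; from [0,0,0]:
+L1 (α=2/3) → [70, 160/3, 116/3]
+L2 (α=1/4) → [305/4, 167/2, 79]
+L3 (α=2/3) → [779/4, 563/6, 125]
+L4 (α=0) → [779/4, 563/6, 125]
+L5 (α=1/8) → [5681/32, 5333/48, 132]
+L6 (α=1/3) → [5857/48, 6293/72, 88]
→ [122, 87, 88]

at x=0,y=2 over L1,L2,L3,L4,L5,L6:
after L1 α=1/2: [54, 107, 20]
after L2 α=1/3: [331/3, 232/3, 122/3]
after L3 α=1/2: [697/6, 439/6, 334/3]
after L4 α=1/4: [925/8, 725/8, 129]
after L5 α=1/2: [2061/16, 1677/16, 148]
after L6 α=1/2: [4685/32, 5165/32, 387/2]
= [146, 161, 194]

query (0,2) [L1,L2,L3,L4,L5] — begin 0,0,0
L1 α=1/2: [54, 107, 20]
L2 α=1/3: [331/3, 232/3, 122/3]
L3 α=1/2: [697/6, 439/6, 334/3]
L4 α=1/4: [925/8, 725/8, 129]
L5 α=1/2: [2061/16, 1677/16, 148]
= [129, 105, 148]

at x=0,y=2 over L1,L2,L3,L4,L7:
after L1 α=1/2: [54, 107, 20]
after L2 α=1/3: [331/3, 232/3, 122/3]
after L3 α=1/2: [697/6, 439/6, 334/3]
after L4 α=1/4: [925/8, 725/8, 129]
after L7 α=1/3: [1477/12, 335/4, 91]
rounded: [123, 84, 91]


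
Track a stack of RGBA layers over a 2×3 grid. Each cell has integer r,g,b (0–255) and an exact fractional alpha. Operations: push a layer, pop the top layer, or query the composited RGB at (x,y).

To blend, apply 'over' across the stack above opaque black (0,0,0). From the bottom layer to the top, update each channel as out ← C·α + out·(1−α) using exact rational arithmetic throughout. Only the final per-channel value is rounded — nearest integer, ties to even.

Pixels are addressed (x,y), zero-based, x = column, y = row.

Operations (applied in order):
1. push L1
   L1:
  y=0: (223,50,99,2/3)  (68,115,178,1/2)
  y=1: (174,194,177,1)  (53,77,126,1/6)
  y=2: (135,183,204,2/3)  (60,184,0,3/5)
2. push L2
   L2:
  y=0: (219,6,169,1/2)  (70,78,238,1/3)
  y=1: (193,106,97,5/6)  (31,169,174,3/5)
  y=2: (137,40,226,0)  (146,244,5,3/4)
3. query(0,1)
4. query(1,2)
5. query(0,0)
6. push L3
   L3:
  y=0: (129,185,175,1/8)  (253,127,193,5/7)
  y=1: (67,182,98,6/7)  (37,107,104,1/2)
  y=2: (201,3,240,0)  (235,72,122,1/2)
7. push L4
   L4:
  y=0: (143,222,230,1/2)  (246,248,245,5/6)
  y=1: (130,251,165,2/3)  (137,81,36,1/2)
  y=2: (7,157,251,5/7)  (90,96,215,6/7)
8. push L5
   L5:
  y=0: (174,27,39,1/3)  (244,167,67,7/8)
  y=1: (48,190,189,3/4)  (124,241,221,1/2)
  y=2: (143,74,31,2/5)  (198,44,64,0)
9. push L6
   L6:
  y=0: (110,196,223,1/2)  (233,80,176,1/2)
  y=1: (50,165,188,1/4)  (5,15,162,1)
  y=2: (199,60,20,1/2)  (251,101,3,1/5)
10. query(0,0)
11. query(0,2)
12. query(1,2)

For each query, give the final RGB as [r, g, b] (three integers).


at x=0,y=1 over L1,L2:
+L1 (α=1) → [174, 194, 177]
+L2 (α=5/6) → [1139/6, 362/3, 331/3]
→ [190, 121, 110]

at x=1,y=2 over L1,L2:
+L1 (α=3/5) → [36, 552/5, 0]
+L2 (α=3/4) → [237/2, 1053/5, 15/4]
rounded: [118, 211, 4]

at x=0,y=0 over L1,L2:
after L1 α=2/3: [446/3, 100/3, 66]
after L2 α=1/2: [1103/6, 59/3, 235/2]
→ [184, 20, 118]

(0,0) stack=L1,L2,L3,L4,L5,L6; from [0,0,0]:
+L1 (α=2/3) → [446/3, 100/3, 66]
+L2 (α=1/2) → [1103/6, 59/3, 235/2]
+L3 (α=1/8) → [8495/48, 121/3, 1995/16]
+L4 (α=1/2) → [15359/96, 787/6, 5675/32]
+L5 (α=1/3) → [23711/144, 868/9, 6299/48]
+L6 (α=1/2) → [39551/288, 1316/9, 17003/96]
rounded: [137, 146, 177]

(0,2) stack=L1,L2,L3,L4,L5,L6; from [0,0,0]:
+L1 (α=2/3) → [90, 122, 136]
+L2 (α=0) → [90, 122, 136]
+L3 (α=0) → [90, 122, 136]
+L4 (α=5/7) → [215/7, 147, 1527/7]
+L5 (α=2/5) → [2647/35, 589/5, 1003/7]
+L6 (α=1/2) → [4806/35, 889/10, 1143/14]
= [137, 89, 82]

at x=1,y=2 over L1,L2,L3,L4,L5,L6:
L1 α=3/5: [36, 552/5, 0]
L2 α=3/4: [237/2, 1053/5, 15/4]
L3 α=1/2: [707/4, 1413/10, 503/8]
L4 α=6/7: [2867/28, 7173/70, 10823/56]
L5 α=0: [2867/28, 7173/70, 10823/56]
L6 α=1/5: [4624/35, 17881/175, 2173/14]
rounded: [132, 102, 155]


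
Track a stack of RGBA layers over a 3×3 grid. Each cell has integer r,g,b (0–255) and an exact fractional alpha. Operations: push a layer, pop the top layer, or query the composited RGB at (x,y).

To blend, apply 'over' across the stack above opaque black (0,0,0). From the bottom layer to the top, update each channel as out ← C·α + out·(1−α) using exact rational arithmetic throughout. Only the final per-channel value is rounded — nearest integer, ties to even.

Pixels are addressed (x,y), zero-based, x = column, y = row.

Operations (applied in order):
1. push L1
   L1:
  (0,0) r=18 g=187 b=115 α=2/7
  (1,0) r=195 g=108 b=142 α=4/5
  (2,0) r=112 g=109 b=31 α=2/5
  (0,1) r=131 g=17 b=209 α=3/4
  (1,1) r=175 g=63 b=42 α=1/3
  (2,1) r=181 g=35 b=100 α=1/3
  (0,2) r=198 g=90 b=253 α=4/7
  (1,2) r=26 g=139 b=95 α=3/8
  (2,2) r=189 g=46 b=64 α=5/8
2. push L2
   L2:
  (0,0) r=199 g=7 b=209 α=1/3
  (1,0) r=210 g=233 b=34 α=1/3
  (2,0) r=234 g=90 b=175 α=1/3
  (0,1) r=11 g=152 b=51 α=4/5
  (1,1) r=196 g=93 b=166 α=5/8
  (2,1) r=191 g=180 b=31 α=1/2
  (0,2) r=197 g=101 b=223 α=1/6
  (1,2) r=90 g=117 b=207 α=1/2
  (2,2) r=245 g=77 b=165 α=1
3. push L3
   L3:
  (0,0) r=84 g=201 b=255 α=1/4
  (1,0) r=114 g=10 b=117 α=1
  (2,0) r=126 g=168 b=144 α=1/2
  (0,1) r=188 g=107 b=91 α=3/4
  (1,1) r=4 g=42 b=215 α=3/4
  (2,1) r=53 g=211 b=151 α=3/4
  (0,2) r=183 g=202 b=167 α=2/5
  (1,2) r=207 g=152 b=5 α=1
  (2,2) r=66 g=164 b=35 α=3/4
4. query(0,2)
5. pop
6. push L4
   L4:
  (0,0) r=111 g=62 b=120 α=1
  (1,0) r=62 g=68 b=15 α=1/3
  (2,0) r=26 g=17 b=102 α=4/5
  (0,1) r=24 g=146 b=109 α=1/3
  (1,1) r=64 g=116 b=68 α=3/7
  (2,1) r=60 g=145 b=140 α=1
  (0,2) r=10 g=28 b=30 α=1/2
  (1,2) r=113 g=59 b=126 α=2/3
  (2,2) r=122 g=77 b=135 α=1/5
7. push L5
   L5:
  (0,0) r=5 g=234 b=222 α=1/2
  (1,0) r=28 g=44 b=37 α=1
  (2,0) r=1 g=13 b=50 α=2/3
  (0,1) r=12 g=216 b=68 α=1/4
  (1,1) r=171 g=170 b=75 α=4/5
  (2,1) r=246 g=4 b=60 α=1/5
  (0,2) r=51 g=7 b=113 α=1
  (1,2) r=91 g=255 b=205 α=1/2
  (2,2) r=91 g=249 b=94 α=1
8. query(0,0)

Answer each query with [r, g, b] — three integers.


query (0,2) [L1,L2,L3] — begin 0,0,0
after L1 α=4/7: [792/7, 360/7, 1012/7]
after L2 α=1/6: [5339/42, 2507/42, 2207/14]
after L3 α=2/5: [10463/70, 8163/70, 11297/70]
= [149, 117, 161]

query (0,0) [L1,L2,L4,L5] — begin 0,0,0
after L1 α=2/7: [36/7, 374/7, 230/7]
after L2 α=1/3: [1465/21, 797/21, 641/7]
after L4 α=1: [111, 62, 120]
after L5 α=1/2: [58, 148, 171]
= [58, 148, 171]


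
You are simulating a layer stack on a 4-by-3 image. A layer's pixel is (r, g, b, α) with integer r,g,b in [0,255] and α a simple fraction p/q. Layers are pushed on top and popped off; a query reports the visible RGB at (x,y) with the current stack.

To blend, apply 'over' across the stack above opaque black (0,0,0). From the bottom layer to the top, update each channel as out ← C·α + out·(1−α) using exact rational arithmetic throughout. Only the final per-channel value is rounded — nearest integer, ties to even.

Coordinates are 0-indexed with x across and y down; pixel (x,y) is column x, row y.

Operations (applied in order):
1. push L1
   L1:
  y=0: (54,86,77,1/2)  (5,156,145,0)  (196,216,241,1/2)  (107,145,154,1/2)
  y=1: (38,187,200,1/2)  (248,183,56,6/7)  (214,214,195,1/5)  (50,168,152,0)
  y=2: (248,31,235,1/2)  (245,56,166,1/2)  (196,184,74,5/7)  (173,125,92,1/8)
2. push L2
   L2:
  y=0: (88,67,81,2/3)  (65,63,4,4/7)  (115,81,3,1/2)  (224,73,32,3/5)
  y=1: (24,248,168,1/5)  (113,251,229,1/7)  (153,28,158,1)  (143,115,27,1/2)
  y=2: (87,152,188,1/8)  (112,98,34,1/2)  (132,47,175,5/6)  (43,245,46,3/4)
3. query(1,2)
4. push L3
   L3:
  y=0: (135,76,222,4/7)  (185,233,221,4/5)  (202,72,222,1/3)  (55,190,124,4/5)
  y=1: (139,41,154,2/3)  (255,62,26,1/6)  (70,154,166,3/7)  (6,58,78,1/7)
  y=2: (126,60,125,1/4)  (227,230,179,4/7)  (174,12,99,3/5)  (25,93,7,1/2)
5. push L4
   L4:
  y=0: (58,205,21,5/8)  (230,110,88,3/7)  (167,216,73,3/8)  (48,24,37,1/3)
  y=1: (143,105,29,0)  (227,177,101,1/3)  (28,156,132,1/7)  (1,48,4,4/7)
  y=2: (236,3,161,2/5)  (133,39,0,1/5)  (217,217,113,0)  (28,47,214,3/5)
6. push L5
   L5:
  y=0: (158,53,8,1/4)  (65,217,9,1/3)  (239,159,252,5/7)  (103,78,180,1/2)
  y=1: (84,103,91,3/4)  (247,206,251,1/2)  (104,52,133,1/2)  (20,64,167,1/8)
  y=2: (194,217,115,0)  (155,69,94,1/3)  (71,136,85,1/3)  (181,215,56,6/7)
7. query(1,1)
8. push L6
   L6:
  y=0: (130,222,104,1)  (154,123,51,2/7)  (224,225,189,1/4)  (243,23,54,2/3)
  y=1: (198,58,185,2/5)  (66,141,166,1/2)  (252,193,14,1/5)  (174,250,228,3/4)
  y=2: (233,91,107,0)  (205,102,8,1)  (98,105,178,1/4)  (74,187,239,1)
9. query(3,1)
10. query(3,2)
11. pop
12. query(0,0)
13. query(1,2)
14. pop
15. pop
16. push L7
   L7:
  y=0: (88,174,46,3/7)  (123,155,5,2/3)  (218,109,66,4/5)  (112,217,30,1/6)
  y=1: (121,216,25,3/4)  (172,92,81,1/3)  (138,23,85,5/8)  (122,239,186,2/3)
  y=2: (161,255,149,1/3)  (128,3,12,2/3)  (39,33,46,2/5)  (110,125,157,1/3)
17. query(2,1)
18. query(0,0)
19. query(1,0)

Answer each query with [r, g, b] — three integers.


at x=1,y=2 over L1,L2:
L1 α=1/2: [245/2, 28, 83]
L2 α=1/2: [469/4, 63, 117/2]
→ [117, 63, 58]

at x=1,y=1 over L1,L2,L3,L4,L5:
+L1 (α=6/7) → [1488/7, 1098/7, 48]
+L2 (α=1/7) → [9719/49, 8345/49, 517/7]
+L3 (α=1/6) → [30545/147, 14921/98, 2767/42]
+L4 (α=1/3) → [94459/441, 23594/147, 4888/63]
+L5 (α=1/2) → [101693/441, 26938/147, 20701/126]
→ [231, 183, 164]

(3,1) stack=L1,L2,L3,L4,L5,L6; from [0,0,0]:
after L1 α=0: [0, 0, 0]
after L2 α=1/2: [143/2, 115/2, 27/2]
after L3 α=1/7: [435/7, 403/7, 159/7]
after L4 α=4/7: [1333/49, 2553/49, 589/49]
after L5 α=1/8: [1473/56, 3001/56, 879/28]
after L6 α=3/4: [30705/224, 45001/224, 20031/112]
→ [137, 201, 179]

query (3,2) [L1,L2,L3,L4,L5,L6] — begin 0,0,0
L1 α=1/8: [173/8, 125/8, 23/2]
L2 α=3/4: [1205/32, 6005/32, 299/8]
L3 α=1/2: [2005/64, 8981/64, 355/16]
L4 α=3/5: [4693/160, 13493/160, 5491/40]
L5 α=6/7: [178453/1120, 219893/1120, 18931/280]
L6 α=1: [74, 187, 239]
rounded: [74, 187, 239]

at x=0,y=0 over L1,L2,L3,L4,L5:
+L1 (α=1/2) → [27, 43, 77/2]
+L2 (α=2/3) → [203/3, 59, 401/6]
+L3 (α=4/7) → [743/7, 481/7, 311/2]
+L4 (α=5/8) → [4259/56, 4309/28, 1143/16]
+L5 (α=1/4) → [21625/224, 14411/112, 3557/64]
→ [97, 129, 56]

query (1,2) [L1,L2,L3,L4,L5] — begin 0,0,0
+L1 (α=1/2) → [245/2, 28, 83]
+L2 (α=1/2) → [469/4, 63, 117/2]
+L3 (α=4/7) → [5039/28, 1109/7, 1783/14]
+L4 (α=1/5) → [1194/7, 4709/35, 3566/35]
+L5 (α=1/3) → [3473/21, 11833/105, 3474/35]
= [165, 113, 99]

query (2,1) [L1,L2,L3,L7] — begin 0,0,0
after L1 α=1/5: [214/5, 214/5, 39]
after L2 α=1: [153, 28, 158]
after L3 α=3/7: [822/7, 82, 1130/7]
after L7 α=5/8: [912/7, 361/8, 6365/56]
rounded: [130, 45, 114]

at x=0,y=0 over L1,L2,L3,L7:
L1 α=1/2: [27, 43, 77/2]
L2 α=2/3: [203/3, 59, 401/6]
L3 α=4/7: [743/7, 481/7, 311/2]
L7 α=3/7: [4820/49, 5578/49, 760/7]
= [98, 114, 109]

query (1,0) [L1,L2,L3,L7] — begin 0,0,0
+L1 (α=0) → [0, 0, 0]
+L2 (α=4/7) → [260/7, 36, 16/7]
+L3 (α=4/5) → [1088/7, 968/5, 6204/35]
+L7 (α=2/3) → [2810/21, 2518/15, 6554/105]
→ [134, 168, 62]


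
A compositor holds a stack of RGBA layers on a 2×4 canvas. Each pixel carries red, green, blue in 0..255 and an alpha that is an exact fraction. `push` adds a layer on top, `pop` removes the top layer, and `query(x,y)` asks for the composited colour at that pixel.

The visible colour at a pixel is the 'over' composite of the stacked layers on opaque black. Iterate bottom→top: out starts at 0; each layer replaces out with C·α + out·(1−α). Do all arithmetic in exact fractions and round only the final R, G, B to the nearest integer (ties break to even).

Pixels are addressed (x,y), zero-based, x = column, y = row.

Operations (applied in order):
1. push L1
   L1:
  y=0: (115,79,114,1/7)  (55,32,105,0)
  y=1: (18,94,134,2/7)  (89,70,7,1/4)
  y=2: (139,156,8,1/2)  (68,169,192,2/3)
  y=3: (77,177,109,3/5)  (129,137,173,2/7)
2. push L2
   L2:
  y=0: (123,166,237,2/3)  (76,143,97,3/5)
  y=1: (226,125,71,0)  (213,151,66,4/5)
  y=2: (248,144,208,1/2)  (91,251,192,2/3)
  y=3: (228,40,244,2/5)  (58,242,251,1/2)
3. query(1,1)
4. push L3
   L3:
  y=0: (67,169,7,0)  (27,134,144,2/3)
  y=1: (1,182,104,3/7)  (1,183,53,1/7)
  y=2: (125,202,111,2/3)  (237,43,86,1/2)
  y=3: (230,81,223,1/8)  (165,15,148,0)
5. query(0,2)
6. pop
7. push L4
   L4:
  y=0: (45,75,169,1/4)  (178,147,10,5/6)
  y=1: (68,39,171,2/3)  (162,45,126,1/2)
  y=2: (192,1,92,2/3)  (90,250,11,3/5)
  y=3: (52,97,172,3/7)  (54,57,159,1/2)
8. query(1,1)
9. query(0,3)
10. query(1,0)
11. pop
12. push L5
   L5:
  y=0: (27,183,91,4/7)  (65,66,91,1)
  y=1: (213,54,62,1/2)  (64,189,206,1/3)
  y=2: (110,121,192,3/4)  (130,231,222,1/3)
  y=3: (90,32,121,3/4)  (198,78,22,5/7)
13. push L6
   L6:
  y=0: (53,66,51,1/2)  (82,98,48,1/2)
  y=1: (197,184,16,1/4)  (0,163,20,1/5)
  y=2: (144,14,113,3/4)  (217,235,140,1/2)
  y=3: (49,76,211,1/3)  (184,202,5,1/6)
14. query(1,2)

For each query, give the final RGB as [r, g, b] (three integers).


query (1,1) [L1,L2] — begin 0,0,0
L1 α=1/4: [89/4, 35/2, 7/4]
L2 α=4/5: [3497/20, 1243/10, 1063/20]
→ [175, 124, 53]

(0,2) stack=L1,L2,L3; from [0,0,0]:
after L1 α=1/2: [139/2, 78, 4]
after L2 α=1/2: [635/4, 111, 106]
after L3 α=2/3: [545/4, 515/3, 328/3]
→ [136, 172, 109]

(1,1) stack=L1,L2,L4; from [0,0,0]:
L1 α=1/4: [89/4, 35/2, 7/4]
L2 α=4/5: [3497/20, 1243/10, 1063/20]
L4 α=1/2: [6737/40, 1693/20, 3583/40]
→ [168, 85, 90]

query (0,3) [L1,L2,L4] — begin 0,0,0
after L1 α=3/5: [231/5, 531/5, 327/5]
after L2 α=2/5: [2973/25, 1993/25, 3421/25]
after L4 α=3/7: [2256/25, 15247/175, 26584/175]
= [90, 87, 152]

(1,0) stack=L1,L2,L4; from [0,0,0]:
after L1 α=0: [0, 0, 0]
after L2 α=3/5: [228/5, 429/5, 291/5]
after L4 α=5/6: [2339/15, 684/5, 541/30]
= [156, 137, 18]

query (1,2) [L1,L2,L5,L6] — begin 0,0,0
after L1 α=2/3: [136/3, 338/3, 128]
after L2 α=2/3: [682/9, 1844/9, 512/3]
after L5 α=1/3: [2534/27, 5767/27, 1690/9]
after L6 α=1/2: [8393/54, 6056/27, 1475/9]
→ [155, 224, 164]


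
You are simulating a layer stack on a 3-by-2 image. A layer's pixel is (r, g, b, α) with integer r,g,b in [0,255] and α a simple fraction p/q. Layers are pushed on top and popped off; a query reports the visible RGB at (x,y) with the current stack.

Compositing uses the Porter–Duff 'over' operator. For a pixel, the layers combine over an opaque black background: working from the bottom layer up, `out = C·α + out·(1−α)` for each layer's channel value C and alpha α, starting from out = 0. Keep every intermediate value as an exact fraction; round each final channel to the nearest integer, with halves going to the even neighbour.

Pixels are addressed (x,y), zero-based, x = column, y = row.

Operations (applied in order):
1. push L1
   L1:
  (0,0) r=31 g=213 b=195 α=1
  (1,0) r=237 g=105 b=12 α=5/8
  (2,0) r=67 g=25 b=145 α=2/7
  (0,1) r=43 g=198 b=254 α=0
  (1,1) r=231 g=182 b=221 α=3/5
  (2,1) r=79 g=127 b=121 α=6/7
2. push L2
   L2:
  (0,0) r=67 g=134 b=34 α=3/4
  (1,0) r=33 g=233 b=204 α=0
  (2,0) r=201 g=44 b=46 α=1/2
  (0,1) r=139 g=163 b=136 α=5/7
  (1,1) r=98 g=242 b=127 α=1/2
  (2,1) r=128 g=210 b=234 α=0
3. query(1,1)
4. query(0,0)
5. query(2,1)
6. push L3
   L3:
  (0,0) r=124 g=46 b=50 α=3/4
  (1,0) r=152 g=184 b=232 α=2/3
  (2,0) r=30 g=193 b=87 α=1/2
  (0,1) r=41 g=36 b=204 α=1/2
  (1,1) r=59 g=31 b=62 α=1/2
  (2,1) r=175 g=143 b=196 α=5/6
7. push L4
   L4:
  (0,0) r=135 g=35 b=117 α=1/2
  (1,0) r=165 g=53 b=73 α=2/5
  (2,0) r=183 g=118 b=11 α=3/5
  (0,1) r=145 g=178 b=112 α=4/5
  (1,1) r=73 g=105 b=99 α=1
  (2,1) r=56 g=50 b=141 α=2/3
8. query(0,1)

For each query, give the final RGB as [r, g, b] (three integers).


at x=1,y=1 over L1,L2:
L1 α=3/5: [693/5, 546/5, 663/5]
L2 α=1/2: [1183/10, 878/5, 649/5]
rounded: [118, 176, 130]

query (0,0) [L1,L2] — begin 0,0,0
+L1 (α=1) → [31, 213, 195]
+L2 (α=3/4) → [58, 615/4, 297/4]
→ [58, 154, 74]

(2,1) stack=L1,L2; from [0,0,0]:
L1 α=6/7: [474/7, 762/7, 726/7]
L2 α=0: [474/7, 762/7, 726/7]
rounded: [68, 109, 104]

query (0,1) [L1,L2,L3,L4] — begin 0,0,0
after L1 α=0: [0, 0, 0]
after L2 α=5/7: [695/7, 815/7, 680/7]
after L3 α=1/2: [491/7, 1067/14, 1054/7]
after L4 α=4/5: [4551/35, 2207/14, 838/7]
= [130, 158, 120]


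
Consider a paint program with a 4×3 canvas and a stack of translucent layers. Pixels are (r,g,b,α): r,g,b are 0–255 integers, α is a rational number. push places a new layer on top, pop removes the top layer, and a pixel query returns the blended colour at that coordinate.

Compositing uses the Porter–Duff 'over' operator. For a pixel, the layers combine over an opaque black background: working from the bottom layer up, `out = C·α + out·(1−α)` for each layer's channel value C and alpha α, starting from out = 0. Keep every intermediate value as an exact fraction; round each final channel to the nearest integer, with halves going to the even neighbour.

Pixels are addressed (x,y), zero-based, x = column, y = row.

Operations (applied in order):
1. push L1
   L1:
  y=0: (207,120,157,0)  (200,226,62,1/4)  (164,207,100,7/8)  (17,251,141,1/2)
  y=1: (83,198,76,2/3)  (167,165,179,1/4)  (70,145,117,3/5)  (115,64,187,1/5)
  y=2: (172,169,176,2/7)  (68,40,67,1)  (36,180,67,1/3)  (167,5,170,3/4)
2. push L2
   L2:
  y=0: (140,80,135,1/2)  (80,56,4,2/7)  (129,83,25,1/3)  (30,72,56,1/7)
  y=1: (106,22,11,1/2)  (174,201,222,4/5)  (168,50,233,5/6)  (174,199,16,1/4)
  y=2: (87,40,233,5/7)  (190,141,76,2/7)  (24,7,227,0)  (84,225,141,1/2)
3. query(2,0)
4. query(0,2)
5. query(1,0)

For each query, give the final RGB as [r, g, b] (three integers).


query (2,0) [L1,L2] — begin 0,0,0
L1 α=7/8: [287/2, 1449/8, 175/2]
L2 α=1/3: [416/3, 1781/12, 200/3]
→ [139, 148, 67]

(0,2) stack=L1,L2; from [0,0,0]:
+L1 (α=2/7) → [344/7, 338/7, 352/7]
+L2 (α=5/7) → [3733/49, 2076/49, 8859/49]
rounded: [76, 42, 181]

(1,0) stack=L1,L2; from [0,0,0]:
+L1 (α=1/4) → [50, 113/2, 31/2]
+L2 (α=2/7) → [410/7, 789/14, 171/14]
→ [59, 56, 12]


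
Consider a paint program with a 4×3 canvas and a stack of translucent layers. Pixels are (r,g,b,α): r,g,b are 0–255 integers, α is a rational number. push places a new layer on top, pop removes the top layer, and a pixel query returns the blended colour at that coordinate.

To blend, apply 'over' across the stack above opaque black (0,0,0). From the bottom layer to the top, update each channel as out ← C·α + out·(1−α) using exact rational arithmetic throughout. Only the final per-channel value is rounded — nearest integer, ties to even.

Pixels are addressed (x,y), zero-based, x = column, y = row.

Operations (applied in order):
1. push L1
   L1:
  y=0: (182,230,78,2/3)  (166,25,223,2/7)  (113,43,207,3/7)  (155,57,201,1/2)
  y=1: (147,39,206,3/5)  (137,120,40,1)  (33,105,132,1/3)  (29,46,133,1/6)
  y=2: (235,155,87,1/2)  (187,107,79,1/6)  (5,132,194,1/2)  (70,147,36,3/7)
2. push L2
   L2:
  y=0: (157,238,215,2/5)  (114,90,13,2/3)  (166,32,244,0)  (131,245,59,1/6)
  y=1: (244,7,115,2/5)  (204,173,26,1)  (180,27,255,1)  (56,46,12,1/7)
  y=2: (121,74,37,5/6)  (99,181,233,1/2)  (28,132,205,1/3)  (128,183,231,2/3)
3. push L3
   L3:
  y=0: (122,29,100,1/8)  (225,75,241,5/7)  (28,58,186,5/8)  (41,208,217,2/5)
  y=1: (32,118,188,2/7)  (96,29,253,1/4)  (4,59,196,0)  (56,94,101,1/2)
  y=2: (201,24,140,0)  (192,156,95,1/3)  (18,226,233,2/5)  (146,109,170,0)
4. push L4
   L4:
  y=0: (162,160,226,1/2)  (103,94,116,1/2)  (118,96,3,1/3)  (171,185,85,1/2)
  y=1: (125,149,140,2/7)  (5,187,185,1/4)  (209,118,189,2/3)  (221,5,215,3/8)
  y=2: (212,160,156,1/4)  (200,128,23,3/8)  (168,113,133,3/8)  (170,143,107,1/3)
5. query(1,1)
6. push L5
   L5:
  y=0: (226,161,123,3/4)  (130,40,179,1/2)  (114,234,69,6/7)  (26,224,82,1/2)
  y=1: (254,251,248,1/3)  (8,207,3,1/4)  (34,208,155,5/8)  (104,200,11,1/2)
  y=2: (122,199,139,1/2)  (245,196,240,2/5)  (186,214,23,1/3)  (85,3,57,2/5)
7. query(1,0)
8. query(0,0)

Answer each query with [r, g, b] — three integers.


query (1,1) [L1,L2,L3,L4] — begin 0,0,0
after L1 α=1: [137, 120, 40]
after L2 α=1: [204, 173, 26]
after L3 α=1/4: [177, 137, 331/4]
after L4 α=1/4: [134, 299/2, 1733/16]
= [134, 150, 108]

query (1,0) [L1,L2,L3,L4,L5] — begin 0,0,0
+L1 (α=2/7) → [332/7, 50/7, 446/7]
+L2 (α=2/3) → [1928/21, 1310/21, 628/21]
+L3 (α=5/7) → [27481/147, 10495/147, 26561/147]
+L4 (α=1/2) → [21311/147, 24313/294, 43613/294]
+L5 (α=1/2) → [40421/294, 36073/588, 96239/588]
= [137, 61, 164]

at x=0,y=0 over L1,L2,L3,L4,L5:
after L1 α=2/3: [364/3, 460/3, 52]
after L2 α=2/5: [678/5, 936/5, 586/5]
after L3 α=1/8: [1339/10, 6697/40, 2301/20]
after L4 α=1/2: [2959/20, 13097/80, 6821/40]
after L5 α=3/4: [16519/80, 51737/320, 21581/160]
rounded: [206, 162, 135]


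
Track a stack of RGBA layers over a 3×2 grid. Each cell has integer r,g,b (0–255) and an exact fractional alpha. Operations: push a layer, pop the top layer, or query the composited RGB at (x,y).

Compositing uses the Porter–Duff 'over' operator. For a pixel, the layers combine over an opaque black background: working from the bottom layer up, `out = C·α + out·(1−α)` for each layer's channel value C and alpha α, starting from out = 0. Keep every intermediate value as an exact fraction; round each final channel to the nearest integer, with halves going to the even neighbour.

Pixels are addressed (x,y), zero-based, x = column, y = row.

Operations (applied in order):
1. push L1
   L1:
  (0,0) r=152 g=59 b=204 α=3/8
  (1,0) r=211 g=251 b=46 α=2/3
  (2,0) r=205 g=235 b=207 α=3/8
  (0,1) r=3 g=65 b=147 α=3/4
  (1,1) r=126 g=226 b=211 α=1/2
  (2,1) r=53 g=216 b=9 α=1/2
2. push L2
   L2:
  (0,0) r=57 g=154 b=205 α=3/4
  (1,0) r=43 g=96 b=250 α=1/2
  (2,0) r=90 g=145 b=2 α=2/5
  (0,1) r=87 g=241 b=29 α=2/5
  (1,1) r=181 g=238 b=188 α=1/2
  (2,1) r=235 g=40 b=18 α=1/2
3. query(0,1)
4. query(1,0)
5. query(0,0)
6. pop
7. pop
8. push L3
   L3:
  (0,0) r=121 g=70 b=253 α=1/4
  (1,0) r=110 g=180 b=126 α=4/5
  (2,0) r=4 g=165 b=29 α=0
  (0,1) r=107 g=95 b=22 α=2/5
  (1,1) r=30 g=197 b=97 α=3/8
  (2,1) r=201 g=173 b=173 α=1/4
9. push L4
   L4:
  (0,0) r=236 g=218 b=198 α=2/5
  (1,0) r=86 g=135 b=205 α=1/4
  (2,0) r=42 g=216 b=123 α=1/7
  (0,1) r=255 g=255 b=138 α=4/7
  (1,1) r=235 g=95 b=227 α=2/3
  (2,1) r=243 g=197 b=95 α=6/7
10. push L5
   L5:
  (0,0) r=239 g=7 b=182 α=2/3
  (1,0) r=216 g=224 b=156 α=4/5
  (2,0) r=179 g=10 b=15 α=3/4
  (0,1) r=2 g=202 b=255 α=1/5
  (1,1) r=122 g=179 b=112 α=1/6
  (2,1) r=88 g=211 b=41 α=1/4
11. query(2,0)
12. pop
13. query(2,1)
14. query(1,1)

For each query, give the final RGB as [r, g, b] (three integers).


at x=0,y=1 over L1,L2:
after L1 α=3/4: [9/4, 195/4, 441/4]
after L2 α=2/5: [723/20, 2513/20, 311/4]
rounded: [36, 126, 78]

query (1,0) [L1,L2] — begin 0,0,0
after L1 α=2/3: [422/3, 502/3, 92/3]
after L2 α=1/2: [551/6, 395/3, 421/3]
= [92, 132, 140]

query (0,0) [L1,L2] — begin 0,0,0
after L1 α=3/8: [57, 177/8, 153/2]
after L2 α=3/4: [57, 3873/32, 1383/8]
= [57, 121, 173]

at x=2,y=0 over L3,L4,L5:
+L3 (α=0) → [0, 0, 0]
+L4 (α=1/7) → [6, 216/7, 123/7]
+L5 (α=3/4) → [543/4, 213/14, 219/14]
= [136, 15, 16]

query (2,1) [L3,L4] — begin 0,0,0
after L3 α=1/4: [201/4, 173/4, 173/4]
after L4 α=6/7: [6033/28, 4901/28, 2453/28]
→ [215, 175, 88]

at x=1,y=1 over L3,L4:
after L3 α=3/8: [45/4, 591/8, 291/8]
after L4 α=2/3: [1925/12, 2111/24, 3923/24]
= [160, 88, 163]


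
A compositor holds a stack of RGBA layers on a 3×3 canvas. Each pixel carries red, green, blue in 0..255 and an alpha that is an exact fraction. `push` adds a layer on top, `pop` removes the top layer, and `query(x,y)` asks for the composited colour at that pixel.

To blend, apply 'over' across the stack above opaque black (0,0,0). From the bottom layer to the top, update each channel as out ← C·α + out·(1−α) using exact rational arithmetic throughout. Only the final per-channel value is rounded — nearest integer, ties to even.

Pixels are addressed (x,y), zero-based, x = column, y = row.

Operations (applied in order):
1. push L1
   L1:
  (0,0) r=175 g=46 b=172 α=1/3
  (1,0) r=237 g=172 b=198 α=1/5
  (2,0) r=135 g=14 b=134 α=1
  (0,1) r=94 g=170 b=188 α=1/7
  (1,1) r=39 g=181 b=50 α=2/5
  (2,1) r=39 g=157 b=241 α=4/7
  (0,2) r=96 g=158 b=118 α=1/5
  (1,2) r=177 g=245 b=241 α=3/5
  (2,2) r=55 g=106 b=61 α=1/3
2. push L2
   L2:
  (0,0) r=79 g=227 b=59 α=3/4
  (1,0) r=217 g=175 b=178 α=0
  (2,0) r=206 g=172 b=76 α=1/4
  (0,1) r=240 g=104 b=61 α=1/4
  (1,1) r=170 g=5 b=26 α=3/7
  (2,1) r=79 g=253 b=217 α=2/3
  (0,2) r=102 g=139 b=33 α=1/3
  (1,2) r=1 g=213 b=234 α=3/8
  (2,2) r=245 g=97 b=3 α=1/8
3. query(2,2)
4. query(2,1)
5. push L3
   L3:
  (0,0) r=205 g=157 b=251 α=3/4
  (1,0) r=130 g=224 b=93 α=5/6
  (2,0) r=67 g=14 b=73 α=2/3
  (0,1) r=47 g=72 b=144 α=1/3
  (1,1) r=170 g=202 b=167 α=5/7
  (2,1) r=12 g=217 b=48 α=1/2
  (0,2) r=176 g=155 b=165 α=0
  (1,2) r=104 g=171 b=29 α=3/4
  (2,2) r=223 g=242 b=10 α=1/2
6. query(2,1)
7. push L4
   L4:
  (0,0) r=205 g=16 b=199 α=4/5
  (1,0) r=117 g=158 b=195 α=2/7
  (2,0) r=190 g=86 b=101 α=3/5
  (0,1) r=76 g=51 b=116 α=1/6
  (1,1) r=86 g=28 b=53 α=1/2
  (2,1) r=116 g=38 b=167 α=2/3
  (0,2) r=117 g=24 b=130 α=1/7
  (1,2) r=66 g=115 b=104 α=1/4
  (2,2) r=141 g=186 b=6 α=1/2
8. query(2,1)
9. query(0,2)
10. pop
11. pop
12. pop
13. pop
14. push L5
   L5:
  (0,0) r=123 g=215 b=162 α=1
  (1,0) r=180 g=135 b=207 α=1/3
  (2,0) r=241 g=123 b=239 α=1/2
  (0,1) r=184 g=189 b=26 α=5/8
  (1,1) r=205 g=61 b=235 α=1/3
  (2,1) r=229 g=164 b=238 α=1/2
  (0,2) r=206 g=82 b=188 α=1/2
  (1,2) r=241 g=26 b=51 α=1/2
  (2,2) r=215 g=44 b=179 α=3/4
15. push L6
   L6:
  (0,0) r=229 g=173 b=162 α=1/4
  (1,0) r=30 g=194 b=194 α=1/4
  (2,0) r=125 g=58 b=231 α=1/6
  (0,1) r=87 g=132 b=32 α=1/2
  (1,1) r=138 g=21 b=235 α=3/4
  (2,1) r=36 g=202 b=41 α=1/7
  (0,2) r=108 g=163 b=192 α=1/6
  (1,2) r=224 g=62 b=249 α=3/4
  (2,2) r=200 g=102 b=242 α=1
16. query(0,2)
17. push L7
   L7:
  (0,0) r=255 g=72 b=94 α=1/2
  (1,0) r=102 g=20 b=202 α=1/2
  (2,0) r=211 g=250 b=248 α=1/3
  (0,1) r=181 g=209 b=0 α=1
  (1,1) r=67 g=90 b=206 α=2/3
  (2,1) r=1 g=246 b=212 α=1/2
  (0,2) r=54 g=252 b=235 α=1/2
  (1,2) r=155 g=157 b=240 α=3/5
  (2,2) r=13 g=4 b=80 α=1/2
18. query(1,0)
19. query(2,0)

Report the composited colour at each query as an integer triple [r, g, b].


at x=2,y=2 over L1,L2:
L1 α=1/3: [55/3, 106/3, 61/3]
L2 α=1/8: [140/3, 1033/24, 109/6]
rounded: [47, 43, 18]

(2,1) stack=L1,L2; from [0,0,0]:
after L1 α=4/7: [156/7, 628/7, 964/7]
after L2 α=2/3: [1262/21, 1390/7, 1334/7]
→ [60, 199, 191]

(2,1) stack=L1,L2,L3; from [0,0,0]:
+L1 (α=4/7) → [156/7, 628/7, 964/7]
+L2 (α=2/3) → [1262/21, 1390/7, 1334/7]
+L3 (α=1/2) → [757/21, 2909/14, 835/7]
→ [36, 208, 119]

(2,1) stack=L1,L2,L3,L4; from [0,0,0]:
L1 α=4/7: [156/7, 628/7, 964/7]
L2 α=2/3: [1262/21, 1390/7, 1334/7]
L3 α=1/2: [757/21, 2909/14, 835/7]
L4 α=2/3: [5629/63, 3973/42, 3173/21]
= [89, 95, 151]

query (0,2) [L1,L2,L3,L4] — begin 0,0,0
+L1 (α=1/5) → [96/5, 158/5, 118/5]
+L2 (α=1/3) → [234/5, 337/5, 401/15]
+L3 (α=0) → [234/5, 337/5, 401/15]
+L4 (α=1/7) → [1989/35, 306/5, 1452/35]
rounded: [57, 61, 41]

(0,2) stack=L5,L6; from [0,0,0]:
after L5 α=1/2: [103, 41, 94]
after L6 α=1/6: [623/6, 184/3, 331/3]
→ [104, 61, 110]

query (1,0) [L5,L6,L7] — begin 0,0,0
after L5 α=1/3: [60, 45, 69]
after L6 α=1/4: [105/2, 329/4, 401/4]
after L7 α=1/2: [309/4, 409/8, 1209/8]
rounded: [77, 51, 151]

query (2,0) [L5,L6,L7] — begin 0,0,0
L5 α=1/2: [241/2, 123/2, 239/2]
L6 α=1/6: [485/4, 731/12, 1657/12]
L7 α=1/3: [907/6, 2231/18, 3145/18]
= [151, 124, 175]


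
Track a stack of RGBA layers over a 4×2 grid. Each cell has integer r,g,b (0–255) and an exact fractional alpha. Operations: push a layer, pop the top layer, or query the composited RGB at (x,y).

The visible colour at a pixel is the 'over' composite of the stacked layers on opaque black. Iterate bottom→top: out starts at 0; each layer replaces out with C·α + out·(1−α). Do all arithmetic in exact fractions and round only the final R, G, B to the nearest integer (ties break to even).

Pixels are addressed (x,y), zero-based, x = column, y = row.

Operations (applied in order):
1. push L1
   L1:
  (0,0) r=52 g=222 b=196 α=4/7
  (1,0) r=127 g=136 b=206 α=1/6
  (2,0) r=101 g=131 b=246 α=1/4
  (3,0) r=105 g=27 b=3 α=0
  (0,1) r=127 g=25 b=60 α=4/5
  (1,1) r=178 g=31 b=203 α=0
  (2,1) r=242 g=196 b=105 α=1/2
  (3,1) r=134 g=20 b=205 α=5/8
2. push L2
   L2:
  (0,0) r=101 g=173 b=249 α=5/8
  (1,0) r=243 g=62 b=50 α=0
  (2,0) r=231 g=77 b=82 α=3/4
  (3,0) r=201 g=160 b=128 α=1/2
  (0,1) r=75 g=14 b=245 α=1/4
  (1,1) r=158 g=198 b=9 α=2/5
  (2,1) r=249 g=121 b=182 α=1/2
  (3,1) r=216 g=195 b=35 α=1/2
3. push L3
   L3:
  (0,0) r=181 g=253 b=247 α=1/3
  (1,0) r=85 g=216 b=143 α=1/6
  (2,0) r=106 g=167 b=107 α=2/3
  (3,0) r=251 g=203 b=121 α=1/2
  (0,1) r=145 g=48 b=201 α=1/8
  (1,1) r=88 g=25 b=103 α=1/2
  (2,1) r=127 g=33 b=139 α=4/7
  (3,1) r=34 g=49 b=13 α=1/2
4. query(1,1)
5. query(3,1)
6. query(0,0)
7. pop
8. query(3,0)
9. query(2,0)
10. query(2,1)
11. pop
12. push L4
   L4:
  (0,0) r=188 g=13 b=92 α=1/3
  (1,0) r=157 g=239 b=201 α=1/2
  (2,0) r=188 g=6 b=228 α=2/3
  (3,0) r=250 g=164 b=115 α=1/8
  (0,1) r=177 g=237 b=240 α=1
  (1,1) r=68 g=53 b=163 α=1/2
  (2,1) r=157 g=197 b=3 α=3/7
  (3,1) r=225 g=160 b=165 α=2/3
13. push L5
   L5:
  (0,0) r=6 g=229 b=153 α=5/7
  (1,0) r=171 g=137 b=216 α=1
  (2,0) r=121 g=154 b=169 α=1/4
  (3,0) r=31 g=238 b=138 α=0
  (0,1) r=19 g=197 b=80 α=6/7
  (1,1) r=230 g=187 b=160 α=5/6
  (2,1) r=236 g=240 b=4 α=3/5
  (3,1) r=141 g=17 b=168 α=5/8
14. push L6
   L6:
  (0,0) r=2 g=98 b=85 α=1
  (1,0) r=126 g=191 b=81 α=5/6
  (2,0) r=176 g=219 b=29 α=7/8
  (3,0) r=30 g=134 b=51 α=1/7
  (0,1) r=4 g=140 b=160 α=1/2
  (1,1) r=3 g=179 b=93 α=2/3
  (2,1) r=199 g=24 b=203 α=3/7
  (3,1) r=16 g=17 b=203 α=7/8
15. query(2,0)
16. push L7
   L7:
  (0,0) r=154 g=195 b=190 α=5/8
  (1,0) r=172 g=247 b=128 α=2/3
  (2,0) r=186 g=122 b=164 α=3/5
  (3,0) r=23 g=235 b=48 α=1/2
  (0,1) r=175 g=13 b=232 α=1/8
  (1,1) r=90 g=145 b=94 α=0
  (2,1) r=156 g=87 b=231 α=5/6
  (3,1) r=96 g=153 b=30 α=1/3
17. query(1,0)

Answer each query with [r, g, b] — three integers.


at x=1,y=1 over L1,L2,L3:
after L1 α=0: [0, 0, 0]
after L2 α=2/5: [316/5, 396/5, 18/5]
after L3 α=1/2: [378/5, 521/10, 533/10]
= [76, 52, 53]

(3,1) stack=L1,L2,L3; from [0,0,0]:
after L1 α=5/8: [335/4, 25/2, 1025/8]
after L2 α=1/2: [1199/8, 415/4, 1305/16]
after L3 α=1/2: [1471/16, 611/8, 1513/32]
= [92, 76, 47]

query (0,0) [L1,L2,L3] — begin 0,0,0
+L1 (α=4/7) → [208/7, 888/7, 112]
+L2 (α=5/8) → [4159/56, 8719/56, 1581/8]
+L3 (α=1/3) → [9227/84, 15803/84, 2569/12]
= [110, 188, 214]

query (3,0) [L1,L2] — begin 0,0,0
L1 α=0: [0, 0, 0]
L2 α=1/2: [201/2, 80, 64]
rounded: [100, 80, 64]

at x=2,y=0 over L1,L2:
L1 α=1/4: [101/4, 131/4, 123/2]
L2 α=3/4: [2873/16, 1055/16, 615/8]
→ [180, 66, 77]

at x=2,y=1 over L1,L2:
after L1 α=1/2: [121, 98, 105/2]
after L2 α=1/2: [185, 219/2, 469/4]
rounded: [185, 110, 117]

at x=2,y=0 over L1,L4,L5,L6:
after L1 α=1/4: [101/4, 131/4, 123/2]
after L4 α=2/3: [535/4, 179/12, 345/2]
after L5 α=1/4: [2089/16, 795/16, 1373/8]
after L6 α=7/8: [21801/128, 25323/128, 2997/64]
= [170, 198, 47]

(1,0) stack=L1,L4,L5,L6,L7; from [0,0,0]:
+L1 (α=1/6) → [127/6, 68/3, 103/3]
+L4 (α=1/2) → [1069/12, 785/6, 353/3]
+L5 (α=1) → [171, 137, 216]
+L6 (α=5/6) → [267/2, 182, 207/2]
+L7 (α=2/3) → [955/6, 676/3, 719/6]
= [159, 225, 120]
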